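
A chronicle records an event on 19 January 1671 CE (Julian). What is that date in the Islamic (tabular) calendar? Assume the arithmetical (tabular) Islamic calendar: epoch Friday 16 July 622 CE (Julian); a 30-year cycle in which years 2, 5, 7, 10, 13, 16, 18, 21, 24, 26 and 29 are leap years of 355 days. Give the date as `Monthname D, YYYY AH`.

Both dates share Julian Day Number 2331409; in the tabular Islamic calendar that is 18 Ramadan 1081 AH.

Ramadan 18, 1081 AH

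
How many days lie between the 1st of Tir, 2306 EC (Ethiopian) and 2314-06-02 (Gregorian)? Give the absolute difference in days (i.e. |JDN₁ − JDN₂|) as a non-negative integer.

JDN of the first date = 2566242.
JDN of the second date = 2566383.
|2566383 − 2566242| = 141.

141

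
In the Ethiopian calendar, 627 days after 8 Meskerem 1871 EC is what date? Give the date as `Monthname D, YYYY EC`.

Ginbot 29, 1872 EC

Counting 627 days forward from JDN 2407245 reaches JDN 2407872, which is Ginbot 29, 1872 EC.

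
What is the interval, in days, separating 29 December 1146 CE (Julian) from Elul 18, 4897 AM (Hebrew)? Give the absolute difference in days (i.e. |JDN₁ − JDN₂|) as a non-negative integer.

JDN of the first date = 2139997.
JDN of the second date = 2136596.
|2136596 − 2139997| = 3401.

3401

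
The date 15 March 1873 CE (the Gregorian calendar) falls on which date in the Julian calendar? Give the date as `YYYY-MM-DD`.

1873-03-03

At this point the Julian calendar is 12 days behind the Gregorian.
15 March 1873 Gregorian − 12 days → 3 March 1873 Julian.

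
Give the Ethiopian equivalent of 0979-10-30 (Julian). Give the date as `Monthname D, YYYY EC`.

Both dates share Julian Day Number 2078940; in the Ethiopian calendar that is 2 Hidar 972 EC.

Hidar 2, 972 EC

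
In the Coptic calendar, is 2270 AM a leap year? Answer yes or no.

2270 mod 4 = 2; in the Coptic calendar a year is leap when year mod 4 = 3, so it is a common year.

no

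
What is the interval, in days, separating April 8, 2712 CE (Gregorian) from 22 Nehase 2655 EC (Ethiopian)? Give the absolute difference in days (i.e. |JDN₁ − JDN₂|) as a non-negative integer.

First date → JDN 2711695; second date → JDN 2693945.
The interval is |2711695 − 2693945| = 17750 days.

17750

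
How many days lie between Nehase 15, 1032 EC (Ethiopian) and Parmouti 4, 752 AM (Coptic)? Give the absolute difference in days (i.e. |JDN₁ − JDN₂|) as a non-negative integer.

JDN of the first date = 2101138.
JDN of the second date = 2099546.
|2099546 − 2101138| = 1592.

1592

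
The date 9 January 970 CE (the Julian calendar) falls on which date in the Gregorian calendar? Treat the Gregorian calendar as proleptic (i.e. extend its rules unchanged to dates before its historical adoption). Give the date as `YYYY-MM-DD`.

0970-01-14

At this point the Julian calendar is 5 days behind the Gregorian.
9 January 970 Julian + 5 days → 14 January 970 Gregorian.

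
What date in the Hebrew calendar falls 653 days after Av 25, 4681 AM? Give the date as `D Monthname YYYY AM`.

The starting date is JDN 2057667; 2057667 + 653 = 2058320.
JDN 2058320 corresponds to 27 Iyar 4683 AM.

27 Iyar 4683 AM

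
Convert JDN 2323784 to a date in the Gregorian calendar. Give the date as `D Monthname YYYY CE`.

Counting from JDN 2299161 = 15 Oct 1582 gives an offset of 24623 days.

15 March 1650 CE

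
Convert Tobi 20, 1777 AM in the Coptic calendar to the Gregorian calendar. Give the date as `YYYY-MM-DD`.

Julian Day Number of the source date = 2473853.
Converting JDN 2473853 to the Gregorian calendar gives 28 January 2061 CE.

2061-01-28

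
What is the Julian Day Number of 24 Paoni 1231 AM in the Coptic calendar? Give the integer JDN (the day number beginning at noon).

2274580

In the proleptic Gregorian calendar the same day is 28 June 1515.
JDN 2299161 is 15 October 1582 CE (Gregorian); the target day is −24581 days from there, so JDN = 2274580.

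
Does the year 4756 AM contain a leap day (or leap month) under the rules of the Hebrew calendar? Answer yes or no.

yes

Hebrew year 4756 is year 6 of its 19-year Metonic cycle; leap years are at positions 3, 6, 8, 11, 14, 17, 19, so it is a leap year (13 months).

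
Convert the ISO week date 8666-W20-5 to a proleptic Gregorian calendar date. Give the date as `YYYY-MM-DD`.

8666-05-18

ISO week 1 of 8666 is the week containing the first Thursday of 8666.
Week 20, day 5 (Friday) lands on 8666-05-18.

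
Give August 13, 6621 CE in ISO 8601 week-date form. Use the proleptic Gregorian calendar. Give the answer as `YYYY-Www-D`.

6621-W33-1

The weekday is Monday (ISO weekday 1).
That Monday belongs to ISO week 33 of ISO year 6621.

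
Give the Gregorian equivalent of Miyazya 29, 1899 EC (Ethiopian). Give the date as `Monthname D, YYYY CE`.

Both dates share Julian Day Number 2417703; in the Gregorian calendar that is 7 May 1907 CE.

May 7, 1907 CE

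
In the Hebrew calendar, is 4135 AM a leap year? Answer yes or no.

Hebrew year 4135 is year 12 of its 19-year Metonic cycle; leap years are at positions 3, 6, 8, 11, 14, 17, 19, so it is a common year (12 months).

no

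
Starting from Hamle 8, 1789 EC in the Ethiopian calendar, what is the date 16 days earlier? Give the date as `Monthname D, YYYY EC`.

JDN of Hamle 8, 1789 EC = 2377595.
2377595 − 16 = 2377579.
JDN 2377579 in the Ethiopian calendar is Sene 22, 1789 EC.

Sene 22, 1789 EC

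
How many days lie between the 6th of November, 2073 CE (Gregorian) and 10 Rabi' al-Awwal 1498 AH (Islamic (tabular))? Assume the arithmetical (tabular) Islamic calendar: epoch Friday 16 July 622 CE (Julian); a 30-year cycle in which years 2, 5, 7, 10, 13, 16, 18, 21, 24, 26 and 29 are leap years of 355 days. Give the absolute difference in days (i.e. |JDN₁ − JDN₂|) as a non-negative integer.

477

First date → JDN 2478518; second date → JDN 2478995.
The interval is |2478518 − 2478995| = 477 days.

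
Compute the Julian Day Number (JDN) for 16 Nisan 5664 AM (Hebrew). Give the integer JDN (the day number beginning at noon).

2416572

In the Gregorian calendar the same day is 1 April 1904.
JDN 2400001 is 17 November 1858 CE (Gregorian), MJD 0; the target day is +16571 days from there, so JDN = 2416572.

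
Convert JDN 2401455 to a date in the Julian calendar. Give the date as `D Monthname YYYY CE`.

JDN 2401455 is 10 November 1862 in the Gregorian calendar.
In the Julian calendar that day is 29 October 1862 CE.

29 October 1862 CE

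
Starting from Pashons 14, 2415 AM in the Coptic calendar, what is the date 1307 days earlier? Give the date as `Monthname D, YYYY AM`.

JDN of Pashons 14, 2415 AM = 2706996.
2706996 − 1307 = 2705689.
JDN 2705689 in the Coptic calendar is Paopi 12, 2412 AM.

Paopi 12, 2412 AM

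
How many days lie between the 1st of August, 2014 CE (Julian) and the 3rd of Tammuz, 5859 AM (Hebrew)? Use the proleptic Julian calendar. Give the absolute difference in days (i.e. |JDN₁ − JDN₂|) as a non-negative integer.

JDN of the first date = 2456884.
JDN of the second date = 2487876.
|2487876 − 2456884| = 30992.

30992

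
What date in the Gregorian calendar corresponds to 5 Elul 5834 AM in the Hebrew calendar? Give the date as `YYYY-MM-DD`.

2074-08-28

Julian Day Number of the source date = 2478813.
Converting JDN 2478813 to the Gregorian calendar gives 28 August 2074 CE.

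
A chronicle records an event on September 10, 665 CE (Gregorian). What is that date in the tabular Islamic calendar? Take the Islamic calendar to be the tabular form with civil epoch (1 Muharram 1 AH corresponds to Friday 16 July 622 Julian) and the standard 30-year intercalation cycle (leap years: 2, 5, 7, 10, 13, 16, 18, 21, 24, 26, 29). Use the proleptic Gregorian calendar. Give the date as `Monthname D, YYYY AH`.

Jumada al-Thani 20, 45 AH

Both dates share Julian Day Number 1964199; in the tabular Islamic calendar that is 20 Jumada al-Thani 45 AH.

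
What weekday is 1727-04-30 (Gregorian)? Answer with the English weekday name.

Since JDN mod 7 = 2 (0 = Monday), the day is Wednesday.

Wednesday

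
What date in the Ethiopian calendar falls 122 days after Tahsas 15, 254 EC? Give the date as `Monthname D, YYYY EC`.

The starting date is JDN 1816733; 1816733 + 122 = 1816855.
JDN 1816855 corresponds to Miyazya 17, 254 EC.

Miyazya 17, 254 EC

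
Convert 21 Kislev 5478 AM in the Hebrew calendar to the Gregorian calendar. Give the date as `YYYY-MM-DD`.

Both dates share Julian Day Number 2348510; in the Gregorian calendar that is 25 November 1717 CE.

1717-11-25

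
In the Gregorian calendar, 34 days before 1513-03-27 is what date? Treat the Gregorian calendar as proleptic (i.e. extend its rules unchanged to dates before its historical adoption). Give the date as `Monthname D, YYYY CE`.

February 21, 1513 CE

Counting 34 days back from JDN 2273757 reaches JDN 2273723, which is February 21, 1513 CE.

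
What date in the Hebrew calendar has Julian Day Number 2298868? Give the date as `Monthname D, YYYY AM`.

Tevet 21, 5342 AM

The proleptic Gregorian equivalent of JDN 2298868 is 26 December 1581.
In the Hebrew calendar that day is Tevet 21, 5342 AM.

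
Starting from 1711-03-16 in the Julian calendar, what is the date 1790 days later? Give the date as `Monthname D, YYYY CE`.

February 8, 1716 CE

JDN of 1711-03-16 = 2346075.
2346075 + 1790 = 2347865.
JDN 2347865 in the Julian calendar is February 8, 1716 CE.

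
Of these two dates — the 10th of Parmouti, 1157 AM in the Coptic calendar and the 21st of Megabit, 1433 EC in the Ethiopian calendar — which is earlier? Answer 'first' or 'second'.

second

First date → JDN 2247478; second date → JDN 2247459.
JDN 2247459 < JDN 2247478, so the second date is earlier.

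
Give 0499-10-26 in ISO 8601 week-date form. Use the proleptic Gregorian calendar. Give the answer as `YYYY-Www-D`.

The weekday is Monday (ISO weekday 1).
That Monday belongs to ISO week 44 of ISO year 499.

0499-W44-1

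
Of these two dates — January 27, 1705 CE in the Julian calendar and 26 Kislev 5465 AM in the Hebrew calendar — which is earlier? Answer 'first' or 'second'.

second

The two dates have Julian Day Numbers 2343836 and 2343790 respectively.
Since 2343790 < 2343836, the second date comes first.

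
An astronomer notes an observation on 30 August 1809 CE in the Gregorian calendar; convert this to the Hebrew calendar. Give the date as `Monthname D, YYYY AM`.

Both dates share Julian Day Number 2382025; in the Hebrew calendar that is 18 Elul 5569 AM.

Elul 18, 5569 AM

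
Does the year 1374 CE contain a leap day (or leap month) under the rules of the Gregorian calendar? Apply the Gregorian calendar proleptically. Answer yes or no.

1374 is not divisible by 4, so it is a common year.

no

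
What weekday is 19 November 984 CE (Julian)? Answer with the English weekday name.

Wednesday

Equivalently 24 November 984 Gregorian, JDN 2080787.
Since JDN mod 7 = 2 (0 = Monday), the day is Wednesday.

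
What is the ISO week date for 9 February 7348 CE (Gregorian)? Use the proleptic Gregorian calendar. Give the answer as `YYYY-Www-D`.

The weekday is Friday (ISO weekday 5).
That Friday belongs to ISO week 6 of ISO year 7348.

7348-W06-5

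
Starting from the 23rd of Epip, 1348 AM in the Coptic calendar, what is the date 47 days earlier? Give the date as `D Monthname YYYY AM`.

6 Paoni 1348 AM

The starting date is JDN 2317344; 2317344 − 47 = 2317297.
JDN 2317297 corresponds to 6 Paoni 1348 AM.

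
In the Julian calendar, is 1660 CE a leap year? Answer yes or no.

1660 mod 4 = 0, so it is a leap year in the Julian calendar.

yes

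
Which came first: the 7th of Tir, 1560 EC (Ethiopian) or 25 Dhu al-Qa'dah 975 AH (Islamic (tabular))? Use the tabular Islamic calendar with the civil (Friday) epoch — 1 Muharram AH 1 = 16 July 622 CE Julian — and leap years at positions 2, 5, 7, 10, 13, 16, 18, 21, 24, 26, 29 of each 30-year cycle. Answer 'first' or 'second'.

First date → JDN 2293772; second date → JDN 2293912.
JDN 2293772 < JDN 2293912, so the first date is earlier.

first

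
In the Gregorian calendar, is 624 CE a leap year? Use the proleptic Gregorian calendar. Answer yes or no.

yes

624 is divisible by 4 and not by 100, so it is a leap year.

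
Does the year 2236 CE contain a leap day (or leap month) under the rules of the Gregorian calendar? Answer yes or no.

yes

2236 is divisible by 4 and not by 100, so it is a leap year.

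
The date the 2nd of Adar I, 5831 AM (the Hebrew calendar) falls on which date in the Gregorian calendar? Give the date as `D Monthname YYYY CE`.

Both dates share Julian Day Number 2477509; in the Gregorian calendar that is 1 February 2071 CE.

1 February 2071 CE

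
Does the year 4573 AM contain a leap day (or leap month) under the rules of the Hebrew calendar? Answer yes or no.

Hebrew year 4573 is year 13 of its 19-year Metonic cycle; leap years are at positions 3, 6, 8, 11, 14, 17, 19, so it is a common year (12 months).

no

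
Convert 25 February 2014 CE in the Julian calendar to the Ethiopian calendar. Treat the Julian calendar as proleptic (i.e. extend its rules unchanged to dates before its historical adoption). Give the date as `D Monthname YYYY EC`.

Julian Day Number of the source date = 2456727.
Converting JDN 2456727 to the Ethiopian calendar gives 1 Megabit 2006 EC.

1 Megabit 2006 EC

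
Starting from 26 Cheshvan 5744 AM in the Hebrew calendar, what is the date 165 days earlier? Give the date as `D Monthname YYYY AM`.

The starting date is JDN 2445641; 2445641 − 165 = 2445476.
JDN 2445476 corresponds to 9 Sivan 5743 AM.

9 Sivan 5743 AM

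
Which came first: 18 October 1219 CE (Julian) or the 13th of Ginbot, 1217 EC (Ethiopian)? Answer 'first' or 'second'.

first

The two dates have Julian Day Numbers 2166588 and 2168617 respectively.
Since 2166588 < 2168617, the first date comes first.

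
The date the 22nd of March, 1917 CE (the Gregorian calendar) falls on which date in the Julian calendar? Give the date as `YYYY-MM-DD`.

1917-03-09

For dates in this range the Gregorian date is 13 days ahead of the Julian.
22 March 1917 Gregorian − 13 days → 9 March 1917 Julian.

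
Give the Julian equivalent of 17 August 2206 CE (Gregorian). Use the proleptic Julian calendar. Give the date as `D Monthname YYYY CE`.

For dates in this range the Gregorian date is 15 days ahead of the Julian.
17 August 2206 Gregorian − 15 days → 2 August 2206 Julian.

2 August 2206 CE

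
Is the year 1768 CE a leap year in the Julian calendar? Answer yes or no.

1768 mod 4 = 0, so it is a leap year in the Julian calendar.

yes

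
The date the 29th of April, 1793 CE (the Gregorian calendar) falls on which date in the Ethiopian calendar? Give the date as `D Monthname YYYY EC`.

Both dates share Julian Day Number 2376059; in the Ethiopian calendar that is 23 Miyazya 1785 EC.

23 Miyazya 1785 EC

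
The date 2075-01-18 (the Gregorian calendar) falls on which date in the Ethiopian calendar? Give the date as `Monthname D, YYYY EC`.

Julian Day Number of the source date = 2478956.
Converting JDN 2478956 to the Ethiopian calendar gives 10 Tir 2067 EC.

Tir 10, 2067 EC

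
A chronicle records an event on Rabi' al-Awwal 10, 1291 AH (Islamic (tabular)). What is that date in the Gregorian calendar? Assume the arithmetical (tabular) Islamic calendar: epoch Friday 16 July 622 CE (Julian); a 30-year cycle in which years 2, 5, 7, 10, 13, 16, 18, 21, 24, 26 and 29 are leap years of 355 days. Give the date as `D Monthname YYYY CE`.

Both dates share Julian Day Number 2405641; in the Gregorian calendar that is 27 April 1874 CE.

27 April 1874 CE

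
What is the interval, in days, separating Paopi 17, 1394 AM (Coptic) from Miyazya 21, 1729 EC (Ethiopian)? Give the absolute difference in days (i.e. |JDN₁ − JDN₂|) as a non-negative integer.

21734

JDN of the first date = 2333869.
JDN of the second date = 2355603.
|2355603 − 2333869| = 21734.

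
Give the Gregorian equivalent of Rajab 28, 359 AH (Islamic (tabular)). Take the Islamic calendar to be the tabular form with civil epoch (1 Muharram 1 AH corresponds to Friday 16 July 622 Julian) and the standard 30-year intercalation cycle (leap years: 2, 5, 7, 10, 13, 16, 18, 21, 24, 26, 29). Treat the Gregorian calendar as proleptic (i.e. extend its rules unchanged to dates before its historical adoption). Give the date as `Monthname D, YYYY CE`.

June 11, 970 CE

Both dates share Julian Day Number 2075507; in the Gregorian calendar that is 11 June 970 CE.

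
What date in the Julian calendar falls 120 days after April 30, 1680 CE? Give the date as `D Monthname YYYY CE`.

JDN of April 30, 1680 CE = 2334798.
2334798 + 120 = 2334918.
JDN 2334918 in the Julian calendar is 28 August 1680 CE.

28 August 1680 CE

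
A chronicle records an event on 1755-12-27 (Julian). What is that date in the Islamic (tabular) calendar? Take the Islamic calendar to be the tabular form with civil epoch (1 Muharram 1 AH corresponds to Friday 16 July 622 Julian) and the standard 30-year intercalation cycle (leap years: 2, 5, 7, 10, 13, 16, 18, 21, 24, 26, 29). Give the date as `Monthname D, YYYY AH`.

Rabi' al-Thani 4, 1169 AH

Both dates share Julian Day Number 2362432; in the tabular Islamic calendar that is 4 Rabi' al-Thani 1169 AH.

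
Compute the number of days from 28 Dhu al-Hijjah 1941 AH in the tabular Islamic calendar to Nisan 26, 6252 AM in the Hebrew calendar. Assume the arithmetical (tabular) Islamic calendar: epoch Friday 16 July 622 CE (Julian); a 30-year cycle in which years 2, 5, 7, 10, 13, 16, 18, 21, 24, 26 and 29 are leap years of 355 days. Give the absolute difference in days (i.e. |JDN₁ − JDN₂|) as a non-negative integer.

First date → JDN 2636263; second date → JDN 2631358.
The interval is |2636263 − 2631358| = 4905 days.

4905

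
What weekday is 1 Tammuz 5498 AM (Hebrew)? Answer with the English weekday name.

Thursday

This is JDN 2356021 (19 June 1738 Gregorian).
Since JDN mod 7 = 3 (0 = Monday), the day is Thursday.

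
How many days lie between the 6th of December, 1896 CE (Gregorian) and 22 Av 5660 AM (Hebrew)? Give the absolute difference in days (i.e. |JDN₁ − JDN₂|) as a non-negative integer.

JDN of the first date = 2413900.
JDN of the second date = 2415249.
|2415249 − 2413900| = 1349.

1349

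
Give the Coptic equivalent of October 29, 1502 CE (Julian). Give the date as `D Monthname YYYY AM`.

Julian Day Number of the source date = 2269965.
Converting JDN 2269965 to the Coptic calendar gives 2 Hathor 1219 AM.

2 Hathor 1219 AM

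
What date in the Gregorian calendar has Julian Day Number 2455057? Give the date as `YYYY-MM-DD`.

2009-08-13

JDN 2451545 is 1 Jan 2000; 2455057 is +3512 days from there.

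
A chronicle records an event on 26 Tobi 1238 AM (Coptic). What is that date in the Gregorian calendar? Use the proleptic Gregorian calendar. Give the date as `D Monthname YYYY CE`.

Both dates share Julian Day Number 2276989; in the Gregorian calendar that is 31 January 1522 CE.

31 January 1522 CE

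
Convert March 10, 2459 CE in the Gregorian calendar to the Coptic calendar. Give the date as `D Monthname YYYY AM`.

28 Meshir 2175 AM

Julian Day Number of the source date = 2619260.
Converting JDN 2619260 to the Coptic calendar gives 28 Meshir 2175 AM.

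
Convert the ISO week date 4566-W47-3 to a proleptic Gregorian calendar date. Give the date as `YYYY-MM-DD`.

ISO week 1 of 4566 is the week containing the first Thursday of 4566.
Week 47, day 3 (Wednesday) lands on 4566-11-19.

4566-11-19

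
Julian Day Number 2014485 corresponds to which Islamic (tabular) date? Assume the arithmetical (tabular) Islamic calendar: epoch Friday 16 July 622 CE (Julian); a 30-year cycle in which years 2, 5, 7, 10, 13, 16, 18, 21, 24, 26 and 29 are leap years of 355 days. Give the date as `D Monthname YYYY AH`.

JDN 2014485 is 16 May 803 in the proleptic Gregorian calendar.
In the tabular Islamic calendar that day is 16 Jumada al-Awwal 187 AH.

16 Jumada al-Awwal 187 AH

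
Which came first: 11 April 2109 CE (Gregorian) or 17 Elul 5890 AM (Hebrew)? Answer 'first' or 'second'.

First date → JDN 2491457; second date → JDN 2499289.
JDN 2491457 < JDN 2499289, so the first date is earlier.

first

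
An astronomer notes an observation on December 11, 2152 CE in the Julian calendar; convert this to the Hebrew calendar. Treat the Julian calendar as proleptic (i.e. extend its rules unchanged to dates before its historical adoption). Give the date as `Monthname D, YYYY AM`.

The source date corresponds to 25 December 2152 in the Gregorian calendar (JDN 2507421).
That day falls on 27 Kislev 5913 AM in the Hebrew calendar.

Kislev 27, 5913 AM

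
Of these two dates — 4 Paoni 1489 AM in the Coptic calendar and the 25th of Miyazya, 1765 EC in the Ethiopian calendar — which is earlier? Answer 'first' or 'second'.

First date → JDN 2368795; second date → JDN 2368756.
JDN 2368756 < JDN 2368795, so the second date is earlier.

second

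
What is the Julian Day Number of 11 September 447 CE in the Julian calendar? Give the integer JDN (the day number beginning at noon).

1884578

Equivalently 12 September 447 (proleptic Gregorian).
JDN 2451545 is 1 January 2000 CE (Gregorian); the target day is −566967 days from there, so JDN = 1884578.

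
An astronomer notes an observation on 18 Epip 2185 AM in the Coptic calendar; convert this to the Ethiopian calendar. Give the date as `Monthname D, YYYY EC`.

Julian Day Number of the source date = 2623053.
Converting JDN 2623053 to the Ethiopian calendar gives 18 Hamle 2461 EC.

Hamle 18, 2461 EC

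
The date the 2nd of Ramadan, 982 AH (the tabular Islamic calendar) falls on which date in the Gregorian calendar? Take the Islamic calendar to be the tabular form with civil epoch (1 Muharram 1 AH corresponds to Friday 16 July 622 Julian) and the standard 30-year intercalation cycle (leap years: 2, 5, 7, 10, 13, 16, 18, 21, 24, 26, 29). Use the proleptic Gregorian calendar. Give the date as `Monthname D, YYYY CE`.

December 26, 1574 CE

Both dates share Julian Day Number 2296311; in the Gregorian calendar that is 26 December 1574 CE.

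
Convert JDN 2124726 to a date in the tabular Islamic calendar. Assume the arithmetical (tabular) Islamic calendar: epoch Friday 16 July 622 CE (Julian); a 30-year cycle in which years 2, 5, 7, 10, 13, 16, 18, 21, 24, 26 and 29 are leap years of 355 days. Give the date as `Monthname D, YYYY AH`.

The proleptic Gregorian equivalent of JDN 2124726 is 15 March 1105.
In the tabular Islamic calendar that day is Jumada al-Thani 19, 498 AH.

Jumada al-Thani 19, 498 AH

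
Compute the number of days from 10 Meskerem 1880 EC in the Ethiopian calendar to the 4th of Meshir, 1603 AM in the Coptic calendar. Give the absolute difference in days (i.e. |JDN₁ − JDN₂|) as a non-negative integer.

222

JDN of the first date = 2410535.
JDN of the second date = 2410313.
|2410313 − 2410535| = 222.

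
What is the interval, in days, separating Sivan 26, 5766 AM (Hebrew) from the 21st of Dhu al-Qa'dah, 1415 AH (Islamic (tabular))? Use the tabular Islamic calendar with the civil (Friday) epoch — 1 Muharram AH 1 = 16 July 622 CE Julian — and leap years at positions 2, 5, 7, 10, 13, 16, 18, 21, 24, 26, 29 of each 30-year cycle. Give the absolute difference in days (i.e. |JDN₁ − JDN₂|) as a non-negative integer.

4080

JDN of the first date = 2453909.
JDN of the second date = 2449829.
|2449829 − 2453909| = 4080.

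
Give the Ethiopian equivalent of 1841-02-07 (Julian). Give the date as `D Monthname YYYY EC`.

13 Yekatit 1833 EC

Julian Day Number of the source date = 2393521.
Converting JDN 2393521 to the Ethiopian calendar gives 13 Yekatit 1833 EC.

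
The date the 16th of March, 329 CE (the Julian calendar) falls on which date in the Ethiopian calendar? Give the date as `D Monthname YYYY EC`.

Both dates share Julian Day Number 1841300; in the Ethiopian calendar that is 20 Megabit 321 EC.

20 Megabit 321 EC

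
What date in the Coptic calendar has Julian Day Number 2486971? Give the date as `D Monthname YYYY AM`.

JDN 2486971 is 28 December 2096 in the Gregorian calendar.
In the Coptic calendar that day is 19 Koiak 1813 AM.

19 Koiak 1813 AM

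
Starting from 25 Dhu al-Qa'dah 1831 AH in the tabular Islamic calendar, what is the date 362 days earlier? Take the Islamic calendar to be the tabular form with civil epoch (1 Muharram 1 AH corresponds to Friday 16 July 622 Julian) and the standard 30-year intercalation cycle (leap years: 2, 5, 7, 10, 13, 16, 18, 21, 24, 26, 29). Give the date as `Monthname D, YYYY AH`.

JDN of 25 Dhu al-Qa'dah 1831 AH = 2597250.
2597250 − 362 = 2596888.
JDN 2596888 in the tabular Islamic calendar is Dhu al-Qa'dah 17, 1830 AH.

Dhu al-Qa'dah 17, 1830 AH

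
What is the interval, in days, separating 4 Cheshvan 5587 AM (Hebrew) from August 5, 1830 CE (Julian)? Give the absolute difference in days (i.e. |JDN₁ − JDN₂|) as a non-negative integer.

1382

First date → JDN 2388300; second date → JDN 2389682.
The interval is |2388300 − 2389682| = 1382 days.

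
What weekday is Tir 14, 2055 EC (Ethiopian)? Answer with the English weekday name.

Equivalently 22 January 2063 Gregorian, JDN 2474577.
2474577 ≡ 0 (mod 7); counting from Monday = 0 gives Monday.

Monday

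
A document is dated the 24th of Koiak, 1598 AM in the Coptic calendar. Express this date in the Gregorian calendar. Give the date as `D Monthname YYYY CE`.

Julian Day Number of the source date = 2408447.
Converting JDN 2408447 to the Gregorian calendar gives 1 January 1882 CE.

1 January 1882 CE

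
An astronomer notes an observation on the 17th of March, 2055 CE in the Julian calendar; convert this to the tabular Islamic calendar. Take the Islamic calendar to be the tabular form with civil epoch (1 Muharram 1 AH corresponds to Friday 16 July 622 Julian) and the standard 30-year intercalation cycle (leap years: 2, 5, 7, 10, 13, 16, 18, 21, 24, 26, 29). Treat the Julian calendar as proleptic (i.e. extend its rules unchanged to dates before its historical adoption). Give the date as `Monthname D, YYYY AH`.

Both dates share Julian Day Number 2471722; in the tabular Islamic calendar that is 2 Ramadan 1477 AH.

Ramadan 2, 1477 AH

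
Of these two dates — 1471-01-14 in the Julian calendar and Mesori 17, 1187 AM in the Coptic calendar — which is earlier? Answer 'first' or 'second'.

first

Converting both to JDN: 2258354 vs 2258562; the smaller is the first.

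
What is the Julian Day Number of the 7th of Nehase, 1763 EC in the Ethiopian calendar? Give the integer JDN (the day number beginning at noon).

In the Gregorian calendar the same day is 11 August 1771.
JDN 2400001 is 17 November 1858 CE (Gregorian), MJD 0; the target day is −31874 days from there, so JDN = 2368127.

2368127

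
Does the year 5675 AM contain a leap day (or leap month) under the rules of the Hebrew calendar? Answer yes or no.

Hebrew year 5675 is year 13 of its 19-year Metonic cycle; leap years are at positions 3, 6, 8, 11, 14, 17, 19, so it is a common year (12 months).

no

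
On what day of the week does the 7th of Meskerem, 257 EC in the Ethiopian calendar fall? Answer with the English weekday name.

Sunday

Equivalently 4 September 264 Gregorian, JDN 1817731.
Since JDN mod 7 = 6 (0 = Monday), the day is Sunday.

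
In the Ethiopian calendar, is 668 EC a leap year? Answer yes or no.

no

668 mod 4 = 0; in the Ethiopian calendar a year is leap when year mod 4 = 3, so it is a common year.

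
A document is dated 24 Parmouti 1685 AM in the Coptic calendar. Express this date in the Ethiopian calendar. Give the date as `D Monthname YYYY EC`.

The source date corresponds to 2 May 1969 in the Gregorian calendar (JDN 2440344).
That day falls on 24 Miyazya 1961 EC in the Ethiopian calendar.

24 Miyazya 1961 EC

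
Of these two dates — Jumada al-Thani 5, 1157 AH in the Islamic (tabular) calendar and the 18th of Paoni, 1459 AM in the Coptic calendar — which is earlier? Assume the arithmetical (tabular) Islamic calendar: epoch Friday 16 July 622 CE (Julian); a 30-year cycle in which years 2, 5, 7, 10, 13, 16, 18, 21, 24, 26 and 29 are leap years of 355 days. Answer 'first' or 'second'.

Converting both to JDN: 2358240 vs 2357851; the smaller is the second.

second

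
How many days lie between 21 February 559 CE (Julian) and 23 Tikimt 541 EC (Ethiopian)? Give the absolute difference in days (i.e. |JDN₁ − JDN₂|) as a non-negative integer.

3776

JDN of the first date = 1925284.
JDN of the second date = 1921508.
|1921508 − 1925284| = 3776.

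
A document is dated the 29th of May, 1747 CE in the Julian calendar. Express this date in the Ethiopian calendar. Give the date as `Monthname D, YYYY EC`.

Sene 4, 1739 EC

Julian Day Number of the source date = 2359298.
Converting JDN 2359298 to the Ethiopian calendar gives 4 Sene 1739 EC.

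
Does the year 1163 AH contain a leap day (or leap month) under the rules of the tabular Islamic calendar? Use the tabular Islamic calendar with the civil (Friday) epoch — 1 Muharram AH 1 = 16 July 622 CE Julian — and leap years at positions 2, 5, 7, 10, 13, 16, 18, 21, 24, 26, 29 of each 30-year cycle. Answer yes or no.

no

Year 1163 AH is year 23 of its 30-year cycle; leap positions are 2, 5, 7, 10, 13, 16, 18, 21, 24, 26, 29, so it is a common year (354 days).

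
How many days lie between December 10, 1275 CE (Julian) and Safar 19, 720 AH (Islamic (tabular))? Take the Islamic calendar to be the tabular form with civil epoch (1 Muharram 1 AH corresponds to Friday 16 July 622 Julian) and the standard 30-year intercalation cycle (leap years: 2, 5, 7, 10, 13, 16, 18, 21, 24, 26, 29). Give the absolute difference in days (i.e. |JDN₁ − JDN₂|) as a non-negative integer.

16183

First date → JDN 2187095; second date → JDN 2203278.
The interval is |2187095 − 2203278| = 16183 days.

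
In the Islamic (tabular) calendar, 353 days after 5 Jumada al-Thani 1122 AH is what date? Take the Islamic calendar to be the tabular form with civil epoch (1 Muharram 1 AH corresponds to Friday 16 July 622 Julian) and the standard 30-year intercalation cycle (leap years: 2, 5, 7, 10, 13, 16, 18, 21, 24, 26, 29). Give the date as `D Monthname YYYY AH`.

Counting 353 days forward from JDN 2345837 reaches JDN 2346190, which is 4 Jumada al-Thani 1123 AH.

4 Jumada al-Thani 1123 AH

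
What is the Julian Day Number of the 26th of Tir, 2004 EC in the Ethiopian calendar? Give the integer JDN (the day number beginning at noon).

2455962

In the Gregorian calendar the same day is 4 February 2012.
JDN 2299161 is 15 October 1582 CE (Gregorian); the target day is +156801 days from there, so JDN = 2455962.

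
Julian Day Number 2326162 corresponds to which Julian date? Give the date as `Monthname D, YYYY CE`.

September 7, 1656 CE

The Gregorian equivalent of JDN 2326162 is 17 September 1656.
In the Julian calendar that day is September 7, 1656 CE.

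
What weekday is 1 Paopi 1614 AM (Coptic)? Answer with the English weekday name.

Sunday

Equivalently 10 October 1897 Gregorian, JDN 2414208.
JDN 2414208 mod 7 = 6, and JDN 0 was a Monday, so this is a Sunday.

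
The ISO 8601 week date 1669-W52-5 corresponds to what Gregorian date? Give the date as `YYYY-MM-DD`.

ISO week 1 of 1669 is the week containing the first Thursday of 1669.
Week 52, day 5 (Friday) lands on 1669-12-27.

1669-12-27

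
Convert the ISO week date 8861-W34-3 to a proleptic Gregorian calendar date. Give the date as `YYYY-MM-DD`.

8861-08-24

ISO week 1 of 8861 is the week containing the first Thursday of 8861.
Week 34, day 3 (Wednesday) lands on 8861-08-24.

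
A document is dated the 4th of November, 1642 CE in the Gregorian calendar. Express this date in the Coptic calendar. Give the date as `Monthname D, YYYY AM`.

Julian Day Number of the source date = 2321096.
Converting JDN 2321096 to the Coptic calendar gives 28 Paopi 1359 AM.

Paopi 28, 1359 AM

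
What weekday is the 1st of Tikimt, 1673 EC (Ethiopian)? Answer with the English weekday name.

Tuesday

Equivalently 8 October 1680 Gregorian, JDN 2334949.
2334949 ≡ 1 (mod 7); counting from Monday = 0 gives Tuesday.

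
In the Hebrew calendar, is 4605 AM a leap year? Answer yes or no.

Hebrew year 4605 is year 7 of its 19-year Metonic cycle; leap years are at positions 3, 6, 8, 11, 14, 17, 19, so it is a common year (12 months).

no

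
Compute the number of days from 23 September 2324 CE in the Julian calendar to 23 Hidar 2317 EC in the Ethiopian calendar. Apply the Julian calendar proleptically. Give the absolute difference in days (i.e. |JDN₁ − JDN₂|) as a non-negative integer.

57

JDN of the first date = 2570165.
JDN of the second date = 2570222.
|2570222 − 2570165| = 57.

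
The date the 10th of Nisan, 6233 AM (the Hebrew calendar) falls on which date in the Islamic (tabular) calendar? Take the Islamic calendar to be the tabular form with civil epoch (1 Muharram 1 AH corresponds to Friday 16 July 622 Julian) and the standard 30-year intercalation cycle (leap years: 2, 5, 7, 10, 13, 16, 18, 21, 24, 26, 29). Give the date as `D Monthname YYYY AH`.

The source date corresponds to 8 April 2473 in the Gregorian calendar (JDN 2624403).
That day falls on 10 Rajab 1908 AH in the tabular Islamic calendar.

10 Rajab 1908 AH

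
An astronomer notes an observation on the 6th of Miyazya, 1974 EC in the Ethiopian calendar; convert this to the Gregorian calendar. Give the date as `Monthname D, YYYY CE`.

April 14, 1982 CE

Both dates share Julian Day Number 2445074; in the Gregorian calendar that is 14 April 1982 CE.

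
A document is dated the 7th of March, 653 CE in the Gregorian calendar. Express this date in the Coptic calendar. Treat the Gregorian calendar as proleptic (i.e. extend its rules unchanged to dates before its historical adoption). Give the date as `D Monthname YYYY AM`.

8 Paremhat 369 AM

Both dates share Julian Day Number 1959629; in the Coptic calendar that is 8 Paremhat 369 AM.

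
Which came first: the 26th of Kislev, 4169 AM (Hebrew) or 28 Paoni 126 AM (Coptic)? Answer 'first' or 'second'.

First date → JDN 1870415; second date → JDN 1870983.
JDN 1870415 < JDN 1870983, so the first date is earlier.

first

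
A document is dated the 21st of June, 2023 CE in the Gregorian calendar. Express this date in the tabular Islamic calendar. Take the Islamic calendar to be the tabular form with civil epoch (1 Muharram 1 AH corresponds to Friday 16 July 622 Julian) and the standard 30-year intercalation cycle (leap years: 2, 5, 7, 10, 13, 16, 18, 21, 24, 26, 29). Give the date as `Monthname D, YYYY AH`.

Dhu al-Hijjah 2, 1444 AH

Both dates share Julian Day Number 2460117; in the tabular Islamic calendar that is 2 Dhu al-Hijjah 1444 AH.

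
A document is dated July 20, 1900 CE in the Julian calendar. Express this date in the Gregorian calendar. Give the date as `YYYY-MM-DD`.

1900-08-02

The Julian–Gregorian offset here is 13 days (Julian trailing).
20 July 1900 Julian + 13 days → 2 August 1900 Gregorian.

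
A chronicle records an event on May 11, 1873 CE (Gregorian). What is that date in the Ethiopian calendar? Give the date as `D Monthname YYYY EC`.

Julian Day Number of the source date = 2405290.
Converting JDN 2405290 to the Ethiopian calendar gives 4 Ginbot 1865 EC.

4 Ginbot 1865 EC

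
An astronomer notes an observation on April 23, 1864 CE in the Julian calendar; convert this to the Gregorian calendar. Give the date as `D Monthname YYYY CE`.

5 May 1864 CE

At this point the Julian calendar is 12 days behind the Gregorian.
23 April 1864 Julian + 12 days → 5 May 1864 Gregorian.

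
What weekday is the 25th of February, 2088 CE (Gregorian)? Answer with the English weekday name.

Wednesday

JDN 2483742 mod 7 = 2, and JDN 0 was a Monday, so this is a Wednesday.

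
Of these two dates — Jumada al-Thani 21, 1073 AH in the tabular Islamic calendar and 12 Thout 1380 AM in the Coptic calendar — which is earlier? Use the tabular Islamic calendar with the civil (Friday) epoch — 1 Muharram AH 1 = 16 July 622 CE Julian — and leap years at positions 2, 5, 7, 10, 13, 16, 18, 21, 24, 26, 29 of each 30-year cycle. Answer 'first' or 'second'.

Converting both to JDN: 2328489 vs 2328721; the smaller is the first.

first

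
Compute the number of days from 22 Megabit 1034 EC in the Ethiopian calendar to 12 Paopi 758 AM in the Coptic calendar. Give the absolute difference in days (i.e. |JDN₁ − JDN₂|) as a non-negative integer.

160

First date → JDN 2101725; second date → JDN 2101565.
The interval is |2101725 − 2101565| = 160 days.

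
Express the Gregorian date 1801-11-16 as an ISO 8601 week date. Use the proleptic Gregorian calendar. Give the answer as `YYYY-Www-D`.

The weekday is Monday (ISO weekday 1).
That Monday belongs to ISO week 47 of ISO year 1801.

1801-W47-1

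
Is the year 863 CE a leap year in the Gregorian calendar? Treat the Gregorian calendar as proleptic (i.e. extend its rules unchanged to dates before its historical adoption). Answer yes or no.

no

863 is not divisible by 4, so it is a common year.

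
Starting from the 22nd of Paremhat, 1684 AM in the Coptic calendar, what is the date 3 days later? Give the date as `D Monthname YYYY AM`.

Counting 3 days forward from JDN 2439947 reaches JDN 2439950, which is 25 Paremhat 1684 AM.

25 Paremhat 1684 AM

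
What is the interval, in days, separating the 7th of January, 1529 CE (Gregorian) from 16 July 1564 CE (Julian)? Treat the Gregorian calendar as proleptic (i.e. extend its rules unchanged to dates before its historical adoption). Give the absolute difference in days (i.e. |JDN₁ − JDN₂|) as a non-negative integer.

12984

JDN of the first date = 2279522.
JDN of the second date = 2292506.
|2292506 − 2279522| = 12984.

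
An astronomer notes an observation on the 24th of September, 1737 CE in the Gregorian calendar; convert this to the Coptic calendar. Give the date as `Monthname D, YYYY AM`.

Julian Day Number of the source date = 2355753.
Converting JDN 2355753 to the Coptic calendar gives 16 Thout 1454 AM.

Thout 16, 1454 AM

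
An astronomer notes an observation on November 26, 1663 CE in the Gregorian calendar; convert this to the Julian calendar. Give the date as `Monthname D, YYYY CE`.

November 16, 1663 CE

At this point the Julian calendar is 10 days behind the Gregorian.
26 November 1663 Gregorian − 10 days → 16 November 1663 Julian.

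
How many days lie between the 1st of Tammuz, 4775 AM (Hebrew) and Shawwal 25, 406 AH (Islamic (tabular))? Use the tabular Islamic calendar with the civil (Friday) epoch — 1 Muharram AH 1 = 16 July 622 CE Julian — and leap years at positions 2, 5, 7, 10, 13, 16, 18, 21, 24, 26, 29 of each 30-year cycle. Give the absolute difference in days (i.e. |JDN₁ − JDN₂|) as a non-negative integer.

290

JDN of the first date = 2091958.
JDN of the second date = 2092248.
|2092248 − 2091958| = 290.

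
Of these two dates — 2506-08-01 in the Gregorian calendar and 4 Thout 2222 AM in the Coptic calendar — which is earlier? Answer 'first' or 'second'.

second

First date → JDN 2636570; second date → JDN 2636253.
JDN 2636253 < JDN 2636570, so the second date is earlier.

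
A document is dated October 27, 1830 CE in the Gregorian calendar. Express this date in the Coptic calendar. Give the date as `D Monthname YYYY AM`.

18 Paopi 1547 AM

Julian Day Number of the source date = 2389753.
Converting JDN 2389753 to the Coptic calendar gives 18 Paopi 1547 AM.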